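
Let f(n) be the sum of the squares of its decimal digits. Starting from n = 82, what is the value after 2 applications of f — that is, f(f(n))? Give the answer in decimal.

100

82 → 8² + 2² = 68
68 → 6² + 8² = 100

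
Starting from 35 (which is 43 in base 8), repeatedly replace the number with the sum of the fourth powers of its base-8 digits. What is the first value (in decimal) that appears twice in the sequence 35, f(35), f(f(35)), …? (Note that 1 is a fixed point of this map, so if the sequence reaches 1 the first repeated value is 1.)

257

35 = (4,3)_8 → 337
337 = (5,2,1)_8 → 642
642 = (1,2,0,2)_8 → 33
33 = (4,1)_8 → 257
257 = (4,0,1)_8 → 257  — 257 already appeared earlier.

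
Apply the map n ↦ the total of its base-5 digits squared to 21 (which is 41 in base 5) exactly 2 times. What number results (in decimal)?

13

21 = (4,1)_5 → 4² + 1² = 17
17 = (3,2)_5 → 3² + 2² = 13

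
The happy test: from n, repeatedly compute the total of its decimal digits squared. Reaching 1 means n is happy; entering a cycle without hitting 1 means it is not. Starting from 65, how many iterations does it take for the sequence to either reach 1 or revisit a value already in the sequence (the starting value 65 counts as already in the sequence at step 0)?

65 → 6² + 5² = 61
61 → 6² + 1² = 37
37 → 3² + 7² = 58
58 → 5² + 8² = 89
89 → 8² + 9² = 145
145 → 1² + 4² + 5² = 42
42 → 4² + 2² = 20
20 → 2² + 0² = 4
4 → 4² = 16
16 → 1² + 6² = 37  — 37 repeats.
That took 10 steps.

10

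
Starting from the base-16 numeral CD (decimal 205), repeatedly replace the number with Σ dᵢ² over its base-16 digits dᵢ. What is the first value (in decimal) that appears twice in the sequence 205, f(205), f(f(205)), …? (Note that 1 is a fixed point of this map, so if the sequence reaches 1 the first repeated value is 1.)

205 = (12,13)_16 → 12² + 13² = 313
313 = (1,3,9)_16 → 1² + 3² + 9² = 91
91 = (5,11)_16 → 5² + 11² = 146
146 = (9,2)_16 → 9² + 2² = 85
85 = (5,5)_16 → 5² + 5² = 50
50 = (3,2)_16 → 3² + 2² = 13
13 = (13)_16 → 13² = 169
169 = (10,9)_16 → 10² + 9² = 181
181 = (11,5)_16 → 11² + 5² = 146  — 146 already appeared earlier.

146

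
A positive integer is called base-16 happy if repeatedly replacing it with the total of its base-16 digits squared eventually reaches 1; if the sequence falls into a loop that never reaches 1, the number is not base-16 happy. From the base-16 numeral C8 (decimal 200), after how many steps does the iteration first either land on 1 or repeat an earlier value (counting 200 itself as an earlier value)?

200 = (12,8)_16 → 12² + 8² = 208
208 = (13,0)_16 → 13² + 0² = 169
169 = (10,9)_16 → 10² + 9² = 181
181 = (11,5)_16 → 11² + 5² = 146
146 = (9,2)_16 → 9² + 2² = 85
85 = (5,5)_16 → 5² + 5² = 50
50 = (3,2)_16 → 3² + 2² = 13
13 = (13)_16 → 13² = 169  — 169 repeats.
That took 8 steps.

8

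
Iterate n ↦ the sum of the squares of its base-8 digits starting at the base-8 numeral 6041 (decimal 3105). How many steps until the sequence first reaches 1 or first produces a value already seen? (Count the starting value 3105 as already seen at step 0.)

3105 = (6,0,4,1)_8 → 53
53 = (6,5)_8 → 61
61 = (7,5)_8 → 74
74 = (1,1,2)_8 → 6
6 = (6)_8 → 36
36 = (4,4)_8 → 32
32 = (4,0)_8 → 16
16 = (2,0)_8 → 4
4 = (4)_8 → 16  — 16 repeats.
That took 9 steps.

9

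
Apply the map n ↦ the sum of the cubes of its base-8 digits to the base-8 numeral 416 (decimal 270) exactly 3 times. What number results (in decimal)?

270 = (4,1,6)_8 → 4³ + 1³ + 6³ = 64 + 1 + 216 = 281
281 = (4,3,1)_8 → 4³ + 3³ + 1³ = 64 + 27 + 1 = 92
92 = (1,3,4)_8 → 1³ + 3³ + 4³ = 1 + 27 + 64 = 92

92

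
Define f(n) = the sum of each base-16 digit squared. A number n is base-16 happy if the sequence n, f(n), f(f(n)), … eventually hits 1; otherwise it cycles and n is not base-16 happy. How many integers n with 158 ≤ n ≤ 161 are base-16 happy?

1

158: 158 → 277 → 27 → 122 → 149 → 106 → 136 → 128 → 64 → 16 → 1  — base-16 happy
159: 159 → 306 → 14 → 196 → 160 → 100 → 52 → 25 → 82 → 29 → 170 → 200 → 208 → 169 → 181 → 146 → 85 → 50 → 13 → 169  — not base-16 happy
160: 160 → 100 → 52 → 25 → 82 → 29 → 170 → 200 → 208 → 169 → 181 → 146 → 85 → 50 → 13 → 169  — not base-16 happy
161: 161 → 101 → 61 → 178 → 125 → 218 → 269 → 170 → 200 → 208 → 169 → 181 → 146 → 85 → 50 → 13 → 169  — not base-16 happy
base-16 happy: 158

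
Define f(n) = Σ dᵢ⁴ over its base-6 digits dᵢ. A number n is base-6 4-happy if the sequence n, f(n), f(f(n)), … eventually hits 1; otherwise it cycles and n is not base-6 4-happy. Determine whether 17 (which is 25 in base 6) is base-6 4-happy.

not base-6 4-happy

17 = (2,5)_6 → 2⁴ + 5⁴ = 641
641 = (2,5,4,5)_6 → 2⁴ + 5⁴ + 4⁴ + 5⁴ = 1522
1522 = (1,1,0,1,4)_6 → 1⁴ + 1⁴ + 0⁴ + 1⁴ + 4⁴ = 259
259 = (1,1,1,1)_6 → 1⁴ + 1⁴ + 1⁴ + 1⁴ = 4
4 = (4)_6 → 4⁴ = 256
256 = (1,1,0,4)_6 → 1⁴ + 1⁴ + 0⁴ + 4⁴ = 258
258 = (1,1,1,0)_6 → 1⁴ + 1⁴ + 1⁴ + 0⁴ = 3
3 = (3)_6 → 3⁴ = 81
81 = (2,1,3)_6 → 2⁴ + 1⁴ + 3⁴ = 98
98 = (2,4,2)_6 → 2⁴ + 4⁴ + 2⁴ = 288
288 = (1,2,0,0)_6 → 1⁴ + 2⁴ + 0⁴ + 0⁴ = 17  — 17 already seen; the sequence cycles without reaching 1.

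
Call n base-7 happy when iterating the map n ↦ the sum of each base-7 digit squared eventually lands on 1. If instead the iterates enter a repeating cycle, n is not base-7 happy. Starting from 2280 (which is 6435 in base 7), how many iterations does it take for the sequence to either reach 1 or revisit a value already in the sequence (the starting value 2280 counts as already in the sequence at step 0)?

10

2280 = (6,4,3,5)_7 → 6² + 4² + 3² + 5² = 36 + 16 + 9 + 25 = 86
86 = (1,5,2)_7 → 1² + 5² + 2² = 1 + 25 + 4 = 30
30 = (4,2)_7 → 4² + 2² = 16 + 4 = 20
20 = (2,6)_7 → 2² + 6² = 4 + 36 = 40
40 = (5,5)_7 → 5² + 5² = 25 + 25 = 50
50 = (1,0,1)_7 → 1² + 0² + 1² = 1 + 0 + 1 = 2
2 = (2)_7 → 2² = 4
4 = (4)_7 → 4² = 16
16 = (2,2)_7 → 2² + 2² = 4 + 4 = 8
8 = (1,1)_7 → 1² + 1² = 1 + 1 = 2  — 2 repeats.
That took 10 steps.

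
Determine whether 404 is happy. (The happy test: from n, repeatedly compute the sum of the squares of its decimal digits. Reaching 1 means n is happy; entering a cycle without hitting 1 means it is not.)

happy

404 → 4² + 0² + 4² = 16 + 0 + 16 = 32
32 → 3² + 2² = 9 + 4 = 13
13 → 1² + 3² = 1 + 9 = 10
10 → 1² + 0² = 1 + 0 = 1  — reached 1.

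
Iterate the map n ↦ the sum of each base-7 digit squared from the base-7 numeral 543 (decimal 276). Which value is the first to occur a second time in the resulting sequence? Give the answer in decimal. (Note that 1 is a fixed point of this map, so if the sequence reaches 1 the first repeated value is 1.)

2

276 = (5,4,3)_7 → 50
50 = (1,0,1)_7 → 2
2 = (2)_7 → 4
4 = (4)_7 → 16
16 = (2,2)_7 → 8
8 = (1,1)_7 → 2  — 2 already appeared earlier.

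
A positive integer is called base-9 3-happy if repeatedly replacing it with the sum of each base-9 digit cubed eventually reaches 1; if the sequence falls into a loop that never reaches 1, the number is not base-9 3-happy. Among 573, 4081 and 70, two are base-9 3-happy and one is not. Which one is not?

70

573: 573 → 559 → 729 → 1  — reaches 1 (base-9 3-happy)
4081: 4081 → 341 → 577 → 345 → 99 → 9 → 1  — reaches 1 (base-9 3-happy)
70: 70 → 686 → 584 → 856 → 128 → 134 → 638 → 1198 → 470 → 476 → 980 → 540 → 432 → 152 → 856  — repeats 856 (not base-9 3-happy)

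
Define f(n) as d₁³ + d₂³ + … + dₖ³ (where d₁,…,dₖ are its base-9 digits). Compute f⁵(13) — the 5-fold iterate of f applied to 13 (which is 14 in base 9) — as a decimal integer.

27

13 = (1,4)_9 → 65
65 = (7,2)_9 → 351
351 = (4,3,0)_9 → 91
91 = (1,1,1)_9 → 3
3 = (3)_9 → 27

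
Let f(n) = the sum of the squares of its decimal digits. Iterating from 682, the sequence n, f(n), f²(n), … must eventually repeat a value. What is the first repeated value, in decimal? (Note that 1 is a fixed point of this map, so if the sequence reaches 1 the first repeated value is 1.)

89

682 → 6² + 8² + 2² = 36 + 64 + 4 = 104
104 → 1² + 0² + 4² = 1 + 0 + 16 = 17
17 → 1² + 7² = 1 + 49 = 50
50 → 5² + 0² = 25 + 0 = 25
25 → 2² + 5² = 4 + 25 = 29
29 → 2² + 9² = 4 + 81 = 85
85 → 8² + 5² = 64 + 25 = 89
89 → 8² + 9² = 64 + 81 = 145
145 → 1² + 4² + 5² = 1 + 16 + 25 = 42
42 → 4² + 2² = 16 + 4 = 20
20 → 2² + 0² = 4 + 0 = 4
4 → 4² = 16
16 → 1² + 6² = 1 + 36 = 37
37 → 3² + 7² = 9 + 49 = 58
58 → 5² + 8² = 25 + 64 = 89  — 89 already appeared earlier.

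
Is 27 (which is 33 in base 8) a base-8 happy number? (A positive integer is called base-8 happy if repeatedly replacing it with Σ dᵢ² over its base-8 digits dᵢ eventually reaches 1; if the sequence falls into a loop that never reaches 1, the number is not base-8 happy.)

base-8 happy

27 = (3,3)_8 → 3² + 3² = 9 + 9 = 18
18 = (2,2)_8 → 2² + 2² = 4 + 4 = 8
8 = (1,0)_8 → 1² + 0² = 1 + 0 = 1  — reached 1.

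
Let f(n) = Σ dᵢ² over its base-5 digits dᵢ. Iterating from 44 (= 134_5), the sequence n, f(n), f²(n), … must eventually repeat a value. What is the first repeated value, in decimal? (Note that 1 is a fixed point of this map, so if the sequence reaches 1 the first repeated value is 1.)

4

44 = (1,3,4)_5 → 1² + 3² + 4² = 1 + 9 + 16 = 26
26 = (1,0,1)_5 → 1² + 0² + 1² = 1 + 0 + 1 = 2
2 = (2)_5 → 2² = 4
4 = (4)_5 → 4² = 16
16 = (3,1)_5 → 3² + 1² = 9 + 1 = 10
10 = (2,0)_5 → 2² + 0² = 4 + 0 = 4  — 4 already appeared earlier.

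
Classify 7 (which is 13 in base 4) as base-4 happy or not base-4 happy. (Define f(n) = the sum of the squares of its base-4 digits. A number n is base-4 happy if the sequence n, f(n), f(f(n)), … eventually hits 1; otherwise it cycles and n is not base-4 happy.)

base-4 happy

7 = (1,3)_4 → 1² + 3² = 10
10 = (2,2)_4 → 2² + 2² = 8
8 = (2,0)_4 → 2² + 0² = 4
4 = (1,0)_4 → 1² + 0² = 1  — reached 1.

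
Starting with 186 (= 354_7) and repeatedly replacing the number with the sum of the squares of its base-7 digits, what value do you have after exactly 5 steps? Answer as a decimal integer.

186 = (3,5,4)_7 → 3² + 5² + 4² = 50
50 = (1,0,1)_7 → 1² + 0² + 1² = 2
2 = (2)_7 → 2² = 4
4 = (4)_7 → 4² = 16
16 = (2,2)_7 → 2² + 2² = 8

8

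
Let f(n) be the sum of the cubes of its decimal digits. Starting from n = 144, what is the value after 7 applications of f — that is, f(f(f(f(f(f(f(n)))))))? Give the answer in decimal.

99

144 → 1³ + 4³ + 4³ = 1 + 64 + 64 = 129
129 → 1³ + 2³ + 9³ = 1 + 8 + 729 = 738
738 → 7³ + 3³ + 8³ = 343 + 27 + 512 = 882
882 → 8³ + 8³ + 2³ = 512 + 512 + 8 = 1032
1032 → 1³ + 0³ + 3³ + 2³ = 1 + 0 + 27 + 8 = 36
36 → 3³ + 6³ = 27 + 216 = 243
243 → 2³ + 4³ + 3³ = 8 + 64 + 27 = 99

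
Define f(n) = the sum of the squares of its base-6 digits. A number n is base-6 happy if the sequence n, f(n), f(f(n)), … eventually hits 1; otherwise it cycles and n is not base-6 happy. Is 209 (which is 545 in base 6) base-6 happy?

209 = (5,4,5)_6 → 5² + 4² + 5² = 25 + 16 + 25 = 66
66 = (1,5,0)_6 → 1² + 5² + 0² = 1 + 25 + 0 = 26
26 = (4,2)_6 → 4² + 2² = 16 + 4 = 20
20 = (3,2)_6 → 3² + 2² = 9 + 4 = 13
13 = (2,1)_6 → 2² + 1² = 4 + 1 = 5
5 = (5)_6 → 5² = 25
25 = (4,1)_6 → 4² + 1² = 16 + 1 = 17
17 = (2,5)_6 → 2² + 5² = 4 + 25 = 29
29 = (4,5)_6 → 4² + 5² = 16 + 25 = 41
41 = (1,0,5)_6 → 1² + 0² + 5² = 1 + 0 + 25 = 26  — 26 already seen; the sequence cycles without reaching 1.

not base-6 happy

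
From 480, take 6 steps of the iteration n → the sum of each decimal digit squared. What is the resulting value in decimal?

89

480 → 80
80 → 64
64 → 52
52 → 29
29 → 85
85 → 89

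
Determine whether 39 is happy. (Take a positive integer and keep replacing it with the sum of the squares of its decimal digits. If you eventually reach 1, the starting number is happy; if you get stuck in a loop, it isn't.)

not happy

39 → 3² + 9² = 9 + 81 = 90
90 → 9² + 0² = 81 + 0 = 81
81 → 8² + 1² = 64 + 1 = 65
65 → 6² + 5² = 36 + 25 = 61
61 → 6² + 1² = 36 + 1 = 37
37 → 3² + 7² = 9 + 49 = 58
58 → 5² + 8² = 25 + 64 = 89
89 → 8² + 9² = 64 + 81 = 145
145 → 1² + 4² + 5² = 1 + 16 + 25 = 42
42 → 4² + 2² = 16 + 4 = 20
20 → 2² + 0² = 4 + 0 = 4
4 → 4² = 16
16 → 1² + 6² = 1 + 36 = 37  — 37 already seen; the sequence cycles without reaching 1.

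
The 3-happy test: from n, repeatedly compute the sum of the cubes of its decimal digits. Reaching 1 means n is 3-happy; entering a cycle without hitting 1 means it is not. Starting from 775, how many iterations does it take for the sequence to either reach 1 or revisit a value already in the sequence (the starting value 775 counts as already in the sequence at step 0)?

6

775 → 7³ + 7³ + 5³ = 811
811 → 8³ + 1³ + 1³ = 514
514 → 5³ + 1³ + 4³ = 190
190 → 1³ + 9³ + 0³ = 730
730 → 7³ + 3³ + 0³ = 370
370 → 3³ + 7³ + 0³ = 370  — 370 repeats.
That took 6 steps.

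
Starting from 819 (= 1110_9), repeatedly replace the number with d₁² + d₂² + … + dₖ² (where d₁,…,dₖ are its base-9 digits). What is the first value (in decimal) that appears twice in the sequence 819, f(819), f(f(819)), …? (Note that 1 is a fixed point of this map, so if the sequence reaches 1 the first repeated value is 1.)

819 = (1,1,1,0)_9 → 1² + 1² + 1² + 0² = 3
3 = (3)_9 → 3² = 9
9 = (1,0)_9 → 1² + 0² = 1  — reached the fixed point 1.
1 → 1, so 1 is the first repeated value.

1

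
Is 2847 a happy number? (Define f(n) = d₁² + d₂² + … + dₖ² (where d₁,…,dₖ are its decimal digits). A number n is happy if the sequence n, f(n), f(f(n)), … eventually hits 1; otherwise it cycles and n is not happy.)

happy

2847 → 2² + 8² + 4² + 7² = 4 + 64 + 16 + 49 = 133
133 → 1² + 3² + 3² = 1 + 9 + 9 = 19
19 → 1² + 9² = 1 + 81 = 82
82 → 8² + 2² = 64 + 4 = 68
68 → 6² + 8² = 36 + 64 = 100
100 → 1² + 0² + 0² = 1 + 0 + 0 = 1  — reached 1.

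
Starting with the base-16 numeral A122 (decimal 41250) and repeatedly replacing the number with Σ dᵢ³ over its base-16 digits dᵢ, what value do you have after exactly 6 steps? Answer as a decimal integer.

41250 = (10,1,2,2)_16 → 1017
1017 = (3,15,9)_16 → 4131
4131 = (1,0,2,3)_16 → 36
36 = (2,4)_16 → 72
72 = (4,8)_16 → 576
576 = (2,4,0)_16 → 72

72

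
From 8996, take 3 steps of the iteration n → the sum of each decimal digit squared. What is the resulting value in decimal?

32

8996 → 8² + 9² + 9² + 6² = 64 + 81 + 81 + 36 = 262
262 → 2² + 6² + 2² = 4 + 36 + 4 = 44
44 → 4² + 4² = 16 + 16 = 32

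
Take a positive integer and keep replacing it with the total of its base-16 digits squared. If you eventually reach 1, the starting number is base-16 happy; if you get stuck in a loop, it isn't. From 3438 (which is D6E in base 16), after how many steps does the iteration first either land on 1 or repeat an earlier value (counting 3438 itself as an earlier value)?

7

3438 = (13,6,14)_16 → 13² + 6² + 14² = 401
401 = (1,9,1)_16 → 1² + 9² + 1² = 83
83 = (5,3)_16 → 5² + 3² = 34
34 = (2,2)_16 → 2² + 2² = 8
8 = (8)_16 → 8² = 64
64 = (4,0)_16 → 4² + 0² = 16
16 = (1,0)_16 → 1² + 0² = 1  — reached 1.
That took 7 steps.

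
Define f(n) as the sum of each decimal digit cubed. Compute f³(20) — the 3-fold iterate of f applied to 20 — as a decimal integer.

134

20 → 2³ + 0³ = 8
8 → 8³ = 512
512 → 5³ + 1³ + 2³ = 134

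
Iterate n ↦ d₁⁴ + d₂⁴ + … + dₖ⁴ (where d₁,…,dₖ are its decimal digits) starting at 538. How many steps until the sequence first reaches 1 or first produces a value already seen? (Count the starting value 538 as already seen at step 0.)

13

538 → 4802
4802 → 4368
4368 → 5729
5729 → 9603
9603 → 7938
7938 → 13139
13139 → 6725
6725 → 4338
4338 → 4514
4514 → 1138
1138 → 4179
4179 → 9219
9219 → 13139  — 13139 repeats.
That took 13 steps.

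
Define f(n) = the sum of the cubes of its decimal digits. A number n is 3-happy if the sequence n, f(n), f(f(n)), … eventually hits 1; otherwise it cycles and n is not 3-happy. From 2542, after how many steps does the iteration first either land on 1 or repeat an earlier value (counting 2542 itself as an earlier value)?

5

2542 → 205
205 → 133
133 → 55
55 → 250
250 → 133  — 133 repeats.
That took 5 steps.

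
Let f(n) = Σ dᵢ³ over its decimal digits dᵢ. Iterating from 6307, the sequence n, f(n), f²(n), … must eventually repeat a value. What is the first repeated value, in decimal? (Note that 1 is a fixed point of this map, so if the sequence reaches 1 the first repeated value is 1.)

6307 → 6³ + 3³ + 0³ + 7³ = 216 + 27 + 0 + 343 = 586
586 → 5³ + 8³ + 6³ = 125 + 512 + 216 = 853
853 → 8³ + 5³ + 3³ = 512 + 125 + 27 = 664
664 → 6³ + 6³ + 4³ = 216 + 216 + 64 = 496
496 → 4³ + 9³ + 6³ = 64 + 729 + 216 = 1009
1009 → 1³ + 0³ + 0³ + 9³ = 1 + 0 + 0 + 729 = 730
730 → 7³ + 3³ + 0³ = 343 + 27 + 0 = 370
370 → 3³ + 7³ + 0³ = 27 + 343 + 0 = 370  — 370 already appeared earlier.

370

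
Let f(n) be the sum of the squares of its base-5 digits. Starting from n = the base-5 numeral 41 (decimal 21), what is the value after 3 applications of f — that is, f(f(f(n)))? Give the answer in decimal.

13

21 = (4,1)_5 → 4² + 1² = 16 + 1 = 17
17 = (3,2)_5 → 3² + 2² = 9 + 4 = 13
13 = (2,3)_5 → 2² + 3² = 4 + 9 = 13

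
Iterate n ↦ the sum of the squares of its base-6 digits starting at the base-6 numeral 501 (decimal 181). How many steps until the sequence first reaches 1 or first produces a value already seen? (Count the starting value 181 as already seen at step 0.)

181 = (5,0,1)_6 → 5² + 0² + 1² = 25 + 0 + 1 = 26
26 = (4,2)_6 → 4² + 2² = 16 + 4 = 20
20 = (3,2)_6 → 3² + 2² = 9 + 4 = 13
13 = (2,1)_6 → 2² + 1² = 4 + 1 = 5
5 = (5)_6 → 5² = 25
25 = (4,1)_6 → 4² + 1² = 16 + 1 = 17
17 = (2,5)_6 → 2² + 5² = 4 + 25 = 29
29 = (4,5)_6 → 4² + 5² = 16 + 25 = 41
41 = (1,0,5)_6 → 1² + 0² + 5² = 1 + 0 + 25 = 26  — 26 repeats.
That took 9 steps.

9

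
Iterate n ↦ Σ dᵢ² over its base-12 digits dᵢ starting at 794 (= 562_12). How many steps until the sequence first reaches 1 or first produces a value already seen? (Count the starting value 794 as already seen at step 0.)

794 = (5,6,2)_12 → 5² + 6² + 2² = 25 + 36 + 4 = 65
65 = (5,5)_12 → 5² + 5² = 25 + 25 = 50
50 = (4,2)_12 → 4² + 2² = 16 + 4 = 20
20 = (1,8)_12 → 1² + 8² = 1 + 64 = 65  — 65 repeats.
That took 4 steps.

4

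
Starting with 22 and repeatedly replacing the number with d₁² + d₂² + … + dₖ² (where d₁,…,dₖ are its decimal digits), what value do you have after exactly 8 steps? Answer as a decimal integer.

42

22 → 2² + 2² = 4 + 4 = 8
8 → 8² = 64
64 → 6² + 4² = 36 + 16 = 52
52 → 5² + 2² = 25 + 4 = 29
29 → 2² + 9² = 4 + 81 = 85
85 → 8² + 5² = 64 + 25 = 89
89 → 8² + 9² = 64 + 81 = 145
145 → 1² + 4² + 5² = 1 + 16 + 25 = 42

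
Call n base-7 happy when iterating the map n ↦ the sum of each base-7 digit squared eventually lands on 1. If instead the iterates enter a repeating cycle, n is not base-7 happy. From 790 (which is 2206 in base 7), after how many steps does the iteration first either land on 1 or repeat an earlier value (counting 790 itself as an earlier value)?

790 = (2,2,0,6)_7 → 44
44 = (6,2)_7 → 40
40 = (5,5)_7 → 50
50 = (1,0,1)_7 → 2
2 = (2)_7 → 4
4 = (4)_7 → 16
16 = (2,2)_7 → 8
8 = (1,1)_7 → 2  — 2 repeats.
That took 8 steps.

8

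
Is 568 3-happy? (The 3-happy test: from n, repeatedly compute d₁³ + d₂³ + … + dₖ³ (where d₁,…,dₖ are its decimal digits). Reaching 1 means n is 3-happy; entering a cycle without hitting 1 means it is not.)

568 → 5³ + 6³ + 8³ = 853
853 → 8³ + 5³ + 3³ = 664
664 → 6³ + 6³ + 4³ = 496
496 → 4³ + 9³ + 6³ = 1009
1009 → 1³ + 0³ + 0³ + 9³ = 730
730 → 7³ + 3³ + 0³ = 370
370 → 3³ + 7³ + 0³ = 370  — 370 already seen; the sequence cycles without reaching 1.

not 3-happy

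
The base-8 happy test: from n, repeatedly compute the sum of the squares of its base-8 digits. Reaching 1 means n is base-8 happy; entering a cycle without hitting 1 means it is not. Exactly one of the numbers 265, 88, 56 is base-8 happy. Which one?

265: 265 → 18 → 8 → 1  — reaches 1 (base-8 happy)
88: 88 → 10 → 5 → 25 → 10  — repeats 10 (not base-8 happy)
56: 56 → 49 → 37 → 41 → 26 → 13 → 26  — repeats 26 (not base-8 happy)

265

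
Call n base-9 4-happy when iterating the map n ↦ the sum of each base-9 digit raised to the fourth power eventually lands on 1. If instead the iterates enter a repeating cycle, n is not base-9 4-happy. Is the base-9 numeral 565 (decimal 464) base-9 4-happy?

not base-9 4-happy

464 = (5,6,5)_9 → 5⁴ + 6⁴ + 5⁴ = 625 + 1296 + 625 = 2546
2546 = (3,4,3,8)_9 → 3⁴ + 4⁴ + 3⁴ + 8⁴ = 81 + 256 + 81 + 4096 = 4514
4514 = (6,1,6,5)_9 → 6⁴ + 1⁴ + 6⁴ + 5⁴ = 1296 + 1 + 1296 + 625 = 3218
3218 = (4,3,6,5)_9 → 4⁴ + 3⁴ + 6⁴ + 5⁴ = 256 + 81 + 1296 + 625 = 2258
2258 = (3,0,7,8)_9 → 3⁴ + 0⁴ + 7⁴ + 8⁴ = 81 + 0 + 2401 + 4096 = 6578
6578 = (1,0,0,1,8)_9 → 1⁴ + 0⁴ + 0⁴ + 1⁴ + 8⁴ = 1 + 0 + 0 + 1 + 4096 = 4098
4098 = (5,5,5,3)_9 → 5⁴ + 5⁴ + 5⁴ + 3⁴ = 625 + 625 + 625 + 81 = 1956
1956 = (2,6,1,3)_9 → 2⁴ + 6⁴ + 1⁴ + 3⁴ = 16 + 1296 + 1 + 81 = 1394
1394 = (1,8,1,8)_9 → 1⁴ + 8⁴ + 1⁴ + 8⁴ = 1 + 4096 + 1 + 4096 = 8194
8194 = (1,2,2,1,4)_9 → 1⁴ + 2⁴ + 2⁴ + 1⁴ + 4⁴ = 1 + 16 + 16 + 1 + 256 = 290
290 = (3,5,2)_9 → 3⁴ + 5⁴ + 2⁴ = 81 + 625 + 16 = 722
722 = (8,8,2)_9 → 8⁴ + 8⁴ + 2⁴ = 4096 + 4096 + 16 = 8208
8208 = (1,2,2,3,0)_9 → 1⁴ + 2⁴ + 2⁴ + 3⁴ + 0⁴ = 1 + 16 + 16 + 81 + 0 = 114
114 = (1,3,6)_9 → 1⁴ + 3⁴ + 6⁴ = 1 + 81 + 1296 = 1378
1378 = (1,8,0,1)_9 → 1⁴ + 8⁴ + 0⁴ + 1⁴ = 1 + 4096 + 0 + 1 = 4098  — 4098 already seen; the sequence cycles without reaching 1.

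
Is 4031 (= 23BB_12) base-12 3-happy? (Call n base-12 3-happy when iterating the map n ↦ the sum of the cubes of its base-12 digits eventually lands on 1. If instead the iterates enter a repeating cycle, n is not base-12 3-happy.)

4031 = (2,3,11,11)_12 → 2³ + 3³ + 11³ + 11³ = 8 + 27 + 1331 + 1331 = 2697
2697 = (1,6,8,9)_12 → 1³ + 6³ + 8³ + 9³ = 1 + 216 + 512 + 729 = 1458
1458 = (10,1,6)_12 → 10³ + 1³ + 6³ = 1000 + 1 + 216 = 1217
1217 = (8,5,5)_12 → 8³ + 5³ + 5³ = 512 + 125 + 125 = 762
762 = (5,3,6)_12 → 5³ + 3³ + 6³ = 125 + 27 + 216 = 368
368 = (2,6,8)_12 → 2³ + 6³ + 8³ = 8 + 216 + 512 = 736
736 = (5,1,4)_12 → 5³ + 1³ + 4³ = 125 + 1 + 64 = 190
190 = (1,3,10)_12 → 1³ + 3³ + 10³ = 1 + 27 + 1000 = 1028
1028 = (7,1,8)_12 → 7³ + 1³ + 8³ = 343 + 1 + 512 = 856
856 = (5,11,4)_12 → 5³ + 11³ + 4³ = 125 + 1331 + 64 = 1520
1520 = (10,6,8)_12 → 10³ + 6³ + 8³ = 1000 + 216 + 512 = 1728
1728 = (1,0,0,0)_12 → 1³ + 0³ + 0³ + 0³ = 1 + 0 + 0 + 0 = 1  — reached 1.

base-12 3-happy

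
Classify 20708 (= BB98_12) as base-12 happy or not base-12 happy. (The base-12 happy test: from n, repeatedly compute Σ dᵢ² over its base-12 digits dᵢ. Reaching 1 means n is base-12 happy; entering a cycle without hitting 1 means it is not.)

20708 = (11,11,9,8)_12 → 11² + 11² + 9² + 8² = 121 + 121 + 81 + 64 = 387
387 = (2,8,3)_12 → 2² + 8² + 3² = 4 + 64 + 9 = 77
77 = (6,5)_12 → 6² + 5² = 36 + 25 = 61
61 = (5,1)_12 → 5² + 1² = 25 + 1 = 26
26 = (2,2)_12 → 2² + 2² = 4 + 4 = 8
8 = (8)_12 → 8² = 64
64 = (5,4)_12 → 5² + 4² = 25 + 16 = 41
41 = (3,5)_12 → 3² + 5² = 9 + 25 = 34
34 = (2,10)_12 → 2² + 10² = 4 + 100 = 104
104 = (8,8)_12 → 8² + 8² = 64 + 64 = 128
128 = (10,8)_12 → 10² + 8² = 100 + 64 = 164
164 = (1,1,8)_12 → 1² + 1² + 8² = 1 + 1 + 64 = 66
66 = (5,6)_12 → 5² + 6² = 25 + 36 = 61  — 61 already seen; the sequence cycles without reaching 1.

not base-12 happy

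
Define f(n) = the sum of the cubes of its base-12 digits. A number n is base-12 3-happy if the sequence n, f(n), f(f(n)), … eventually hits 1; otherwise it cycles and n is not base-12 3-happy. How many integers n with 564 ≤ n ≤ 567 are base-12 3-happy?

3

564: 564 → 1358 → 862 → 2456 → 638 → 197 → 190 → 1028 → 856 → 1520 → 1728 → 1  — base-12 3-happy
565: 565 → 1359 → 881 → 342 → 288 → 8 → 512 → 755 → 1464 → 1008 → 343 → 415 → 1351 → 1136 → 1855 → 1344 → 793 → 342  — not base-12 3-happy
566: 566 → 1366 → 1854 → 1217 → 762 → 368 → 736 → 190 → 1028 → 856 → 1520 → 1728 → 1  — base-12 3-happy
567: 567 → 1385 → 1197 → 1268 → 1753 → 10 → 1000 → 1611 → 1366 → 1854 → 1217 → 762 → 368 → 736 → 190 → 1028 → 856 → 1520 → 1728 → 1  — base-12 3-happy
base-12 3-happy: 564, 566, 567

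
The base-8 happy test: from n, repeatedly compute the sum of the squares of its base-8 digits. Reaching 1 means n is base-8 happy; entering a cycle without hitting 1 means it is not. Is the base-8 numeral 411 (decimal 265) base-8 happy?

base-8 happy

265 = (4,1,1)_8 → 4² + 1² + 1² = 16 + 1 + 1 = 18
18 = (2,2)_8 → 2² + 2² = 4 + 4 = 8
8 = (1,0)_8 → 1² + 0² = 1 + 0 = 1  — reached 1.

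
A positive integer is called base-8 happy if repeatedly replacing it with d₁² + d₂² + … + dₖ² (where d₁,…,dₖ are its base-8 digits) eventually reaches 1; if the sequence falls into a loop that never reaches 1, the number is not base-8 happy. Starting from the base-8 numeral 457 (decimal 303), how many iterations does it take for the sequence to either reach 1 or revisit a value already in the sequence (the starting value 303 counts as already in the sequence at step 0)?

303 = (4,5,7)_8 → 4² + 5² + 7² = 90
90 = (1,3,2)_8 → 1² + 3² + 2² = 14
14 = (1,6)_8 → 1² + 6² = 37
37 = (4,5)_8 → 4² + 5² = 41
41 = (5,1)_8 → 5² + 1² = 26
26 = (3,2)_8 → 3² + 2² = 13
13 = (1,5)_8 → 1² + 5² = 26  — 26 repeats.
That took 7 steps.

7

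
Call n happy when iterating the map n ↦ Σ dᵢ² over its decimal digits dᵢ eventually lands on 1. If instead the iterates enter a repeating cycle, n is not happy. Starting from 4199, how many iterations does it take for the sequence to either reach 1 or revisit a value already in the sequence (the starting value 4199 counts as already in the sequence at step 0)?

4199 → 4² + 1² + 9² + 9² = 179
179 → 1² + 7² + 9² = 131
131 → 1² + 3² + 1² = 11
11 → 1² + 1² = 2
2 → 2² = 4
4 → 4² = 16
16 → 1² + 6² = 37
37 → 3² + 7² = 58
58 → 5² + 8² = 89
89 → 8² + 9² = 145
145 → 1² + 4² + 5² = 42
42 → 4² + 2² = 20
20 → 2² + 0² = 4  — 4 repeats.
That took 13 steps.

13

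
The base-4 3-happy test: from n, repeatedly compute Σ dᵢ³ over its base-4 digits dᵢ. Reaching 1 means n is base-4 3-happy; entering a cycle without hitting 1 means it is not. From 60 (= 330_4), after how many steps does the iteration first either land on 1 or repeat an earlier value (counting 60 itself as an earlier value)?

60 = (3,3,0)_4 → 3³ + 3³ + 0³ = 27 + 27 + 0 = 54
54 = (3,1,2)_4 → 3³ + 1³ + 2³ = 27 + 1 + 8 = 36
36 = (2,1,0)_4 → 2³ + 1³ + 0³ = 8 + 1 + 0 = 9
9 = (2,1)_4 → 2³ + 1³ = 8 + 1 = 9  — 9 repeats.
That took 4 steps.

4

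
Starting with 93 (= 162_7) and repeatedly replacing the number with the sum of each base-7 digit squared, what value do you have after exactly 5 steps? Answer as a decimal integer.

93 = (1,6,2)_7 → 1² + 6² + 2² = 41
41 = (5,6)_7 → 5² + 6² = 61
61 = (1,1,5)_7 → 1² + 1² + 5² = 27
27 = (3,6)_7 → 3² + 6² = 45
45 = (6,3)_7 → 6² + 3² = 45

45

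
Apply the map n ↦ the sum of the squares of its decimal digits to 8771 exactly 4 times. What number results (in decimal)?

29

8771 → 8² + 7² + 7² + 1² = 64 + 49 + 49 + 1 = 163
163 → 1² + 6² + 3² = 1 + 36 + 9 = 46
46 → 4² + 6² = 16 + 36 = 52
52 → 5² + 2² = 25 + 4 = 29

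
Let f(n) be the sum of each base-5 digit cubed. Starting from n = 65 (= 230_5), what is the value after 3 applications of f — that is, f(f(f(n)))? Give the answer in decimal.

65 = (2,3,0)_5 → 2³ + 3³ + 0³ = 35
35 = (1,2,0)_5 → 1³ + 2³ + 0³ = 9
9 = (1,4)_5 → 1³ + 4³ = 65

65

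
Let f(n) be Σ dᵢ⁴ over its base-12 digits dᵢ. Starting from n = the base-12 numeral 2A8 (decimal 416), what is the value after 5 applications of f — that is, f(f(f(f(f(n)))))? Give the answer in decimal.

416 = (2,10,8)_12 → 2⁴ + 10⁴ + 8⁴ = 14112
14112 = (8,2,0,0)_12 → 8⁴ + 2⁴ + 0⁴ + 0⁴ = 4112
4112 = (2,4,6,8)_12 → 2⁴ + 4⁴ + 6⁴ + 8⁴ = 5664
5664 = (3,3,4,0)_12 → 3⁴ + 3⁴ + 4⁴ + 0⁴ = 418
418 = (2,10,10)_12 → 2⁴ + 10⁴ + 10⁴ = 20016

20016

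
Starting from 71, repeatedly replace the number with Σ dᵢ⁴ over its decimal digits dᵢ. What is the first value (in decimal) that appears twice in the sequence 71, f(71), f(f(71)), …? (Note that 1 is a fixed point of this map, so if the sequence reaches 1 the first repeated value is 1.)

71 → 7⁴ + 1⁴ = 2402
2402 → 2⁴ + 4⁴ + 0⁴ + 2⁴ = 288
288 → 2⁴ + 8⁴ + 8⁴ = 8208
8208 → 8⁴ + 2⁴ + 0⁴ + 8⁴ = 8208  — 8208 already appeared earlier.

8208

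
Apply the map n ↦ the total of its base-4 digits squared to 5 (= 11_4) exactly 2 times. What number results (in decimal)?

4

5 = (1,1)_4 → 1² + 1² = 2
2 = (2)_4 → 2² = 4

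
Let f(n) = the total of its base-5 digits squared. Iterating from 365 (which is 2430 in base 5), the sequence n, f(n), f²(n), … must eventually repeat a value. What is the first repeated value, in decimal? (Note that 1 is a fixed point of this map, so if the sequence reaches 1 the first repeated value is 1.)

365 = (2,4,3,0)_5 → 2² + 4² + 3² + 0² = 4 + 16 + 9 + 0 = 29
29 = (1,0,4)_5 → 1² + 0² + 4² = 1 + 0 + 16 = 17
17 = (3,2)_5 → 3² + 2² = 9 + 4 = 13
13 = (2,3)_5 → 2² + 3² = 4 + 9 = 13  — 13 already appeared earlier.

13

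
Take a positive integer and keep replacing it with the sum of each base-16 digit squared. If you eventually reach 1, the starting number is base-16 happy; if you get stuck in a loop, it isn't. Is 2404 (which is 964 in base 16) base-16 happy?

base-16 happy

2404 = (9,6,4)_16 → 9² + 6² + 4² = 81 + 36 + 16 = 133
133 = (8,5)_16 → 8² + 5² = 64 + 25 = 89
89 = (5,9)_16 → 5² + 9² = 25 + 81 = 106
106 = (6,10)_16 → 6² + 10² = 36 + 100 = 136
136 = (8,8)_16 → 8² + 8² = 64 + 64 = 128
128 = (8,0)_16 → 8² + 0² = 64 + 0 = 64
64 = (4,0)_16 → 4² + 0² = 16 + 0 = 16
16 = (1,0)_16 → 1² + 0² = 1 + 0 = 1  — reached 1.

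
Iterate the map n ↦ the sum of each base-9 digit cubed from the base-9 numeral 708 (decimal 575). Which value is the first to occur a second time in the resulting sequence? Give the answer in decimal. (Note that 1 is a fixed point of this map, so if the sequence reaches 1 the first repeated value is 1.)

575 = (7,0,8)_9 → 7³ + 0³ + 8³ = 855
855 = (1,1,5,0)_9 → 1³ + 1³ + 5³ + 0³ = 127
127 = (1,5,1)_9 → 1³ + 5³ + 1³ = 127  — 127 already appeared earlier.

127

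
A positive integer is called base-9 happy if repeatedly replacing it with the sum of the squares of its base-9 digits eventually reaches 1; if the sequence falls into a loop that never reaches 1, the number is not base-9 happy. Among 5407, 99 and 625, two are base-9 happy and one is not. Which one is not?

5407: 5407 → 143 → 101 → 9 → 1  — reaches 1 (base-9 happy)
99: 99 → 5 → 25 → 53 → 89 → 65 → 53  — repeats 53 (not base-9 happy)
625: 625 → 101 → 9 → 1  — reaches 1 (base-9 happy)

99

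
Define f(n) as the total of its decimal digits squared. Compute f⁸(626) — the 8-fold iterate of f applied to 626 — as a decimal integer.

16

626 → 6² + 2² + 6² = 36 + 4 + 36 = 76
76 → 7² + 6² = 49 + 36 = 85
85 → 8² + 5² = 64 + 25 = 89
89 → 8² + 9² = 64 + 81 = 145
145 → 1² + 4² + 5² = 1 + 16 + 25 = 42
42 → 4² + 2² = 16 + 4 = 20
20 → 2² + 0² = 4 + 0 = 4
4 → 4² = 16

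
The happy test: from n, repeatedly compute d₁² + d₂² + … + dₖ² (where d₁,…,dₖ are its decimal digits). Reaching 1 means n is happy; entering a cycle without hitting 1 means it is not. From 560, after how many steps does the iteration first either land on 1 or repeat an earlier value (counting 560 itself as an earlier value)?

560 → 5² + 6² + 0² = 61
61 → 6² + 1² = 37
37 → 3² + 7² = 58
58 → 5² + 8² = 89
89 → 8² + 9² = 145
145 → 1² + 4² + 5² = 42
42 → 4² + 2² = 20
20 → 2² + 0² = 4
4 → 4² = 16
16 → 1² + 6² = 37  — 37 repeats.
That took 10 steps.

10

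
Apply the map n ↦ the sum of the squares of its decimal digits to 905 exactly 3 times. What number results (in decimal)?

905 → 106
106 → 37
37 → 58

58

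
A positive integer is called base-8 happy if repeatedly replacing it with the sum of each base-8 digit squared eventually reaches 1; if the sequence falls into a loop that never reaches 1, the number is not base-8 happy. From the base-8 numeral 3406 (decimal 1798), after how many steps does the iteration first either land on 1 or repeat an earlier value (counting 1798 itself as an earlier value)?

8

1798 = (3,4,0,6)_8 → 3² + 4² + 0² + 6² = 61
61 = (7,5)_8 → 7² + 5² = 74
74 = (1,1,2)_8 → 1² + 1² + 2² = 6
6 = (6)_8 → 6² = 36
36 = (4,4)_8 → 4² + 4² = 32
32 = (4,0)_8 → 4² + 0² = 16
16 = (2,0)_8 → 2² + 0² = 4
4 = (4)_8 → 4² = 16  — 16 repeats.
That took 8 steps.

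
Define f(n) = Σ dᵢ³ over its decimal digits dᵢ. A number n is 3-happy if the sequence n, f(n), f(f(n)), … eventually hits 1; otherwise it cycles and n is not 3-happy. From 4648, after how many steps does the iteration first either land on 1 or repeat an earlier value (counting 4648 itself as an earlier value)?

8

4648 → 4³ + 6³ + 4³ + 8³ = 856
856 → 8³ + 5³ + 6³ = 853
853 → 8³ + 5³ + 3³ = 664
664 → 6³ + 6³ + 4³ = 496
496 → 4³ + 9³ + 6³ = 1009
1009 → 1³ + 0³ + 0³ + 9³ = 730
730 → 7³ + 3³ + 0³ = 370
370 → 3³ + 7³ + 0³ = 370  — 370 repeats.
That took 8 steps.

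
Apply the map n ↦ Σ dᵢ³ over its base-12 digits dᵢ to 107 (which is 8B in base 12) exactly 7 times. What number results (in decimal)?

1520

107 = (8,11)_12 → 8³ + 11³ = 512 + 1331 = 1843
1843 = (1,0,9,7)_12 → 1³ + 0³ + 9³ + 7³ = 1 + 0 + 729 + 343 = 1073
1073 = (7,5,5)_12 → 7³ + 5³ + 5³ = 343 + 125 + 125 = 593
593 = (4,1,5)_12 → 4³ + 1³ + 5³ = 64 + 1 + 125 = 190
190 = (1,3,10)_12 → 1³ + 3³ + 10³ = 1 + 27 + 1000 = 1028
1028 = (7,1,8)_12 → 7³ + 1³ + 8³ = 343 + 1 + 512 = 856
856 = (5,11,4)_12 → 5³ + 11³ + 4³ = 125 + 1331 + 64 = 1520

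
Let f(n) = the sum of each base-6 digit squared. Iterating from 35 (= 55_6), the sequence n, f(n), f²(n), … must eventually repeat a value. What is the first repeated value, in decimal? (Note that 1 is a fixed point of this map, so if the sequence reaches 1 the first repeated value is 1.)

17

35 = (5,5)_6 → 5² + 5² = 25 + 25 = 50
50 = (1,2,2)_6 → 1² + 2² + 2² = 1 + 4 + 4 = 9
9 = (1,3)_6 → 1² + 3² = 1 + 9 = 10
10 = (1,4)_6 → 1² + 4² = 1 + 16 = 17
17 = (2,5)_6 → 2² + 5² = 4 + 25 = 29
29 = (4,5)_6 → 4² + 5² = 16 + 25 = 41
41 = (1,0,5)_6 → 1² + 0² + 5² = 1 + 0 + 25 = 26
26 = (4,2)_6 → 4² + 2² = 16 + 4 = 20
20 = (3,2)_6 → 3² + 2² = 9 + 4 = 13
13 = (2,1)_6 → 2² + 1² = 4 + 1 = 5
5 = (5)_6 → 5² = 25
25 = (4,1)_6 → 4² + 1² = 16 + 1 = 17  — 17 already appeared earlier.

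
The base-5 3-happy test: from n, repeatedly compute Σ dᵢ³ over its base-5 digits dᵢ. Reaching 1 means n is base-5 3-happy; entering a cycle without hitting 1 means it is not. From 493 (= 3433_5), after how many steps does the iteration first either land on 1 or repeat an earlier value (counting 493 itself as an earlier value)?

5

493 = (3,4,3,3)_5 → 145
145 = (1,0,4,0)_5 → 65
65 = (2,3,0)_5 → 35
35 = (1,2,0)_5 → 9
9 = (1,4)_5 → 65  — 65 repeats.
That took 5 steps.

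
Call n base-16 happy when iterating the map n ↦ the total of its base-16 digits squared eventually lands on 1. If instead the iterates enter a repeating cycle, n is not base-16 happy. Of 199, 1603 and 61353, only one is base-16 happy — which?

199: 199 → 193 → 145 → 82 → 29 → 170 → 200 → 208 → 169 → 181 → 146 → 85 → 50 → 13 → 169  — repeats 169 (not base-16 happy)
1603: 1603 → 61 → 178 → 125 → 218 → 269 → 170 → 200 → 208 → 169 → 181 → 146 → 85 → 50 → 13 → 169  — repeats 169 (not base-16 happy)
61353: 61353 → 602 → 129 → 65 → 17 → 2 → 4 → 16 → 1  — reaches 1 (base-16 happy)

61353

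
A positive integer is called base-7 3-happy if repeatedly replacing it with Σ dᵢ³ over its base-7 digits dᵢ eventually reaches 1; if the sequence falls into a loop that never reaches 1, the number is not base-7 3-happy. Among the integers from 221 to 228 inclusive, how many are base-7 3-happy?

1

221: 221 → 155 → 29 → 65 → 17 → 35 → 125 → 251 → 341 → 557 → 137 → 197 → 65  — not base-7 3-happy
222: 222 → 216 → 288 → 342 → 648 → 282 → 258 → 342  — not base-7 3-happy
223: 223 → 307 → 433 → 343 → 1  — base-7 3-happy
224: 224 → 128 → 80 → 92 → 218 → 92  — not base-7 3-happy
225: 225 → 129 → 99 → 9 → 9  — not base-7 3-happy
226: 226 → 136 → 160 → 244 → 496 → 244  — not base-7 3-happy
227: 227 → 155 → 29 → 65 → 17 → 35 → 125 → 251 → 341 → 557 → 137 → 197 → 65  — not base-7 3-happy
228: 228 → 192 → 270 → 216 → 288 → 342 → 648 → 282 → 258 → 342  — not base-7 3-happy
base-7 3-happy: 223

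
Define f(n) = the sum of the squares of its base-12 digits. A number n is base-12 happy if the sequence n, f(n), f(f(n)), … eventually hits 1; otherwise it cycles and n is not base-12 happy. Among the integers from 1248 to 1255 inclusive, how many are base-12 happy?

1

1248: 1248 → 128 → 164 → 66 → 61 → 26 → 8 → 64 → 41 → 34 → 104 → 128  (repeats 128)
1249: 1249 → 129 → 181 → 11 → 121 → 101 → 89 → 74 → 40 → 25 → 5 → 25  (repeats 25)
1250: 1250 → 132 → 121 → 101 → 89 → 74 → 40 → 25 → 5 → 25  (repeats 25)
1251: 1251 → 137 → 146 → 5 → 25 → 5  (repeats 5)
1252: 1252 → 144 → 1  (reaches 1)
1253: 1253 → 153 → 82 → 136 → 137 → 146 → 5 → 25 → 5  (repeats 5)
1254: 1254 → 164 → 66 → 61 → 26 → 8 → 64 → 41 → 34 → 104 → 128 → 164  (repeats 164)
1255: 1255 → 177 → 86 → 53 → 41 → 34 → 104 → 128 → 164 → 66 → 61 → 26 → 8 → 64 → 41  (repeats 41)
base-12 happy: 1252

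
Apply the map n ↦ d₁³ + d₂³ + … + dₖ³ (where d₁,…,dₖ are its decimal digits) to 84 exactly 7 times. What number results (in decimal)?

153

84 → 8³ + 4³ = 512 + 64 = 576
576 → 5³ + 7³ + 6³ = 125 + 343 + 216 = 684
684 → 6³ + 8³ + 4³ = 216 + 512 + 64 = 792
792 → 7³ + 9³ + 2³ = 343 + 729 + 8 = 1080
1080 → 1³ + 0³ + 8³ + 0³ = 1 + 0 + 512 + 0 = 513
513 → 5³ + 1³ + 3³ = 125 + 1 + 27 = 153
153 → 1³ + 5³ + 3³ = 1 + 125 + 27 = 153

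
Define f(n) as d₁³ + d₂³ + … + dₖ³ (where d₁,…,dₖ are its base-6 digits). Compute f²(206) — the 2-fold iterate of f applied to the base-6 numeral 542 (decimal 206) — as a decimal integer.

258

206 = (5,4,2)_6 → 197
197 = (5,2,5)_6 → 258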